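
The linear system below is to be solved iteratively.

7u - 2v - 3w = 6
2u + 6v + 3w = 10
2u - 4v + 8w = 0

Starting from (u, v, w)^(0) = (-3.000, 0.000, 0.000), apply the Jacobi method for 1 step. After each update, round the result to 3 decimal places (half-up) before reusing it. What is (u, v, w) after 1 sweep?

Iteration 1:
  u = (6 - (-2)·0.000 - (-3)·0.000) / (7) = 0.857
  v = (10 - (2)·-3.000 - (3)·0.000) / (6) = 2.667
  w = (0 - (2)·-3.000 - (-4)·0.000) / (8) = 0.750

(0.857, 2.667, 0.750)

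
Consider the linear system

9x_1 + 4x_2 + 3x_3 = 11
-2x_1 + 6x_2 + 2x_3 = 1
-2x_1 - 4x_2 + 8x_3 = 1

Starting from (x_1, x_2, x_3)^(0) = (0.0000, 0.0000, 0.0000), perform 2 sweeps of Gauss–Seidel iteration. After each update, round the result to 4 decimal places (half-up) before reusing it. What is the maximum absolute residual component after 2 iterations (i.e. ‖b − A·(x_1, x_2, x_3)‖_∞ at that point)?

Iteration 1:
  x_1 = (11 - (4)·0.0000 - (3)·0.0000) / (9) = 1.2222
  x_2 = (1 - (-2)·1.2222 - (2)·0.0000) / (6) = 0.5741
  x_3 = (1 - (-2)·1.2222 - (-4)·0.5741) / (8) = 0.7176
Iteration 2:
  x_1 = (11 - (4)·0.5741 - (3)·0.7176) / (9) = 0.7279
  x_2 = (1 - (-2)·0.7279 - (2)·0.7176) / (6) = 0.1701
  x_3 = (1 - (-2)·0.7279 - (-4)·0.1701) / (8) = 0.3920
Residual b − A·x = (2.5925, 0.6512, 0.0002); ∞-norm = 2.5925

2.5925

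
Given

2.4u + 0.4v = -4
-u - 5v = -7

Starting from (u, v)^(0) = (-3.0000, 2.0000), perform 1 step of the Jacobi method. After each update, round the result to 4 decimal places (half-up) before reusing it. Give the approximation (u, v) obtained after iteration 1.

Iteration 1:
  u = (-4 - (0.4)·2.0000) / (2.4) = -2.0000
  v = (-7 - (-1)·-3.0000) / (-5) = 2.0000

(-2.0000, 2.0000)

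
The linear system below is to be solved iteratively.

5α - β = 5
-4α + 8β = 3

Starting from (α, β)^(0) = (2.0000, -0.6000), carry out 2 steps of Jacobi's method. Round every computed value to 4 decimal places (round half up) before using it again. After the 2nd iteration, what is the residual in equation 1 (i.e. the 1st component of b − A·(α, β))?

-0.5600

Iteration 1:
  α = (5 - (-1)·-0.6000) / (5) = 0.8800
  β = (3 - (-4)·2.0000) / (8) = 1.3750
Iteration 2:
  α = (5 - (-1)·1.3750) / (5) = 1.2750
  β = (3 - (-4)·0.8800) / (8) = 0.8150
Residual b − A·x = (-0.5600, 1.5800)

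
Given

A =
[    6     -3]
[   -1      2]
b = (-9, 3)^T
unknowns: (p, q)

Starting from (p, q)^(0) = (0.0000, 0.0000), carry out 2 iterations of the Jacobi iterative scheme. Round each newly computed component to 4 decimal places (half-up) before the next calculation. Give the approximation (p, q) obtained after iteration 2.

Iteration 1:
  p = (-9 - (-3)·0.0000) / (6) = -1.5000
  q = (3 - (-1)·0.0000) / (2) = 1.5000
Iteration 2:
  p = (-9 - (-3)·1.5000) / (6) = -0.7500
  q = (3 - (-1)·-1.5000) / (2) = 0.7500

(-0.7500, 0.7500)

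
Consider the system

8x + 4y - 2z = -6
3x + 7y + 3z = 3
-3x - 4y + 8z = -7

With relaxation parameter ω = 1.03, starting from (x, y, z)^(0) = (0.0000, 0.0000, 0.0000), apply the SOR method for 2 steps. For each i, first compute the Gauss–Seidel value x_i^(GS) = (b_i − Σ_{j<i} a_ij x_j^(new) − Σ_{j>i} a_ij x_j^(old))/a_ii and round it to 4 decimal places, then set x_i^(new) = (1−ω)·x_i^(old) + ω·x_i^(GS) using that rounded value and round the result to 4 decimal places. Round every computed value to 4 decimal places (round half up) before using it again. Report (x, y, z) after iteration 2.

(-1.3574, 1.3689, -0.6967)

Iteration 1:
  x: GS value = (-6 - (4)·0.0000 - (-2)·0.0000) / (8) = -0.7500;  x ← (1−ω)·0.0000 + ω·-0.7500 = -0.7725
  y: GS value = (3 - (3)·-0.7725 - (3)·0.0000) / (7) = 0.7596;  y ← (1−ω)·0.0000 + ω·0.7596 = 0.7824
  z: GS value = (-7 - (-3)·-0.7725 - (-4)·0.7824) / (8) = -0.7735;  z ← (1−ω)·0.0000 + ω·-0.7735 = -0.7967
Iteration 2:
  x: GS value = (-6 - (4)·0.7824 - (-2)·-0.7967) / (8) = -1.3404;  x ← (1−ω)·-0.7725 + ω·-1.3404 = -1.3574
  y: GS value = (3 - (3)·-1.3574 - (3)·-0.7967) / (7) = 1.3518;  y ← (1−ω)·0.7824 + ω·1.3518 = 1.3689
  z: GS value = (-7 - (-3)·-1.3574 - (-4)·1.3689) / (8) = -0.6996;  z ← (1−ω)·-0.7967 + ω·-0.6996 = -0.6967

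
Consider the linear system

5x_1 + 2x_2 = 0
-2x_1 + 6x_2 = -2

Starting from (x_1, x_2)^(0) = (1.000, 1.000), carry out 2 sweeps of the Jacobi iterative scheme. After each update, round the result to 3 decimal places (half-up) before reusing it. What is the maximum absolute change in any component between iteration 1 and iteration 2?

Iteration 1:
  x_1 = (0 - (2)·1.000) / (5) = -0.400
  x_2 = (-2 - (-2)·1.000) / (6) = 0.000
Iteration 2:
  x_1 = (0 - (2)·0.000) / (5) = 0.000
  x_2 = (-2 - (-2)·-0.400) / (6) = -0.467
Change: (0.400, -0.467) → max |·| = 0.467

0.467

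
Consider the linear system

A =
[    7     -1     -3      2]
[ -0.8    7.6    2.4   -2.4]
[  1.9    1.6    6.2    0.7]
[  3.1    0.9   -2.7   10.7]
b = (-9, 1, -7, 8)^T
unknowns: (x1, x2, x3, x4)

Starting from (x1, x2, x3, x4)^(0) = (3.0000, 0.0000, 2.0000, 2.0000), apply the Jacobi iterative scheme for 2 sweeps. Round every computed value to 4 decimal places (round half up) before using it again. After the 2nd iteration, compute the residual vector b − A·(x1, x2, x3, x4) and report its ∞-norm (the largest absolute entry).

7.1627

Iteration 1:
  x1 = (-9 - (-1)·0.0000 - (-3)·2.0000 - (2)·2.0000) / (7) = -1.0000
  x2 = (1 - (-0.8)·3.0000 - (2.4)·2.0000 - (-2.4)·2.0000) / (7.6) = 0.4474
  x3 = (-7 - (1.9)·3.0000 - (1.6)·0.0000 - (0.7)·2.0000) / (6.2) = -2.2742
  x4 = (8 - (3.1)·3.0000 - (0.9)·0.0000 - (-2.7)·2.0000) / (10.7) = 0.3832
Iteration 2:
  x1 = (-9 - (-1)·0.4474 - (-3)·-2.2742 - (2)·0.3832) / (7) = -2.3059
  x2 = (1 - (-0.8)·-1.0000 - (2.4)·-2.2742 - (-2.4)·0.3832) / (7.6) = 0.8655
  x3 = (-7 - (1.9)·-1.0000 - (1.6)·0.4474 - (0.7)·0.3832) / (6.2) = -0.9813
  x4 = (8 - (3.1)·-1.0000 - (0.9)·0.4474 - (-2.7)·-2.2742) / (10.7) = 0.4259
Residual b − A·x = (4.2111, -4.0452, 1.7823, 7.1627); ∞-norm = 7.1627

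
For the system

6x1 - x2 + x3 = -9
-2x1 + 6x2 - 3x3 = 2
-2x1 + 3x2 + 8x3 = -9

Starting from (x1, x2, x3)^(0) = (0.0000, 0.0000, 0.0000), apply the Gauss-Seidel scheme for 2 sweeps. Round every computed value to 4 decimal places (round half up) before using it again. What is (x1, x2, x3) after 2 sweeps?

(-1.2882, -0.8148, -1.1415)

Iteration 1:
  x1 = (-9 - (-1)·0.0000 - (1)·0.0000) / (6) = -1.5000
  x2 = (2 - (-2)·-1.5000 - (-3)·0.0000) / (6) = -0.1667
  x3 = (-9 - (-2)·-1.5000 - (3)·-0.1667) / (8) = -1.4375
Iteration 2:
  x1 = (-9 - (-1)·-0.1667 - (1)·-1.4375) / (6) = -1.2882
  x2 = (2 - (-2)·-1.2882 - (-3)·-1.4375) / (6) = -0.8148
  x3 = (-9 - (-2)·-1.2882 - (3)·-0.8148) / (8) = -1.1415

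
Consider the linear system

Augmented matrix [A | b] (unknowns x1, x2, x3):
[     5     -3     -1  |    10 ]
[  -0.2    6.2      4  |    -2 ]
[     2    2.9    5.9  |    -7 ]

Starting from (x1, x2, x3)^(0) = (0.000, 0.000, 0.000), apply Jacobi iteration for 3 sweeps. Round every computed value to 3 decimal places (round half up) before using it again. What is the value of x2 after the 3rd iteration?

0.829

Iteration 1:
  x1 = (10 - (-3)·0.000 - (-1)·0.000) / (5) = 2.000
  x2 = (-2 - (-0.2)·0.000 - (4)·0.000) / (6.2) = -0.323
  x3 = (-7 - (2)·0.000 - (2.9)·0.000) / (5.9) = -1.186
Iteration 2:
  x1 = (10 - (-3)·-0.323 - (-1)·-1.186) / (5) = 1.569
  x2 = (-2 - (-0.2)·2.000 - (4)·-1.186) / (6.2) = 0.507
  x3 = (-7 - (2)·2.000 - (2.9)·-0.323) / (5.9) = -1.706
Iteration 3:
  x1 = (10 - (-3)·0.507 - (-1)·-1.706) / (5) = 1.963
  x2 = (-2 - (-0.2)·1.569 - (4)·-1.706) / (6.2) = 0.829
  x3 = (-7 - (2)·1.569 - (2.9)·0.507) / (5.9) = -1.968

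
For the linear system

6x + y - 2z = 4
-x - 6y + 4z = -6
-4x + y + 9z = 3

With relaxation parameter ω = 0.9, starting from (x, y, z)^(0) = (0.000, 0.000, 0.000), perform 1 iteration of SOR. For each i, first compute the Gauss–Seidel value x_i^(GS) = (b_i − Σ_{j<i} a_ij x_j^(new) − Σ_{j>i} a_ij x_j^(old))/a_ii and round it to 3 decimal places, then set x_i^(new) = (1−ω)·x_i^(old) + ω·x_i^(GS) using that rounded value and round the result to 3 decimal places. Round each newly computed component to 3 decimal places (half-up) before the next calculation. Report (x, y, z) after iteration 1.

Iteration 1:
  x: GS value = (4 - (1)·0.000 - (-2)·0.000) / (6) = 0.667;  x ← (1−ω)·0.000 + ω·0.667 = 0.600
  y: GS value = (-6 - (-1)·0.600 - (4)·0.000) / (-6) = 0.900;  y ← (1−ω)·0.000 + ω·0.900 = 0.810
  z: GS value = (3 - (-4)·0.600 - (1)·0.810) / (9) = 0.510;  z ← (1−ω)·0.000 + ω·0.510 = 0.459

(0.600, 0.810, 0.459)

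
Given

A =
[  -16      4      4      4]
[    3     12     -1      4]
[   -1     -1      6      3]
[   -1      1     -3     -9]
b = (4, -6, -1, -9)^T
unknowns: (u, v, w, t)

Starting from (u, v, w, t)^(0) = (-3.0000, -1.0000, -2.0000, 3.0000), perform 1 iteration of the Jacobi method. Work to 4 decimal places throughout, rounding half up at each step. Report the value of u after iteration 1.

-0.2500

Iteration 1:
  u = (4 - (4)·-1.0000 - (4)·-2.0000 - (4)·3.0000) / (-16) = -0.2500
  v = (-6 - (3)·-3.0000 - (-1)·-2.0000 - (4)·3.0000) / (12) = -0.9167
  w = (-1 - (-1)·-3.0000 - (-1)·-1.0000 - (3)·3.0000) / (6) = -2.3333
  t = (-9 - (-1)·-3.0000 - (1)·-1.0000 - (-3)·-2.0000) / (-9) = 1.8889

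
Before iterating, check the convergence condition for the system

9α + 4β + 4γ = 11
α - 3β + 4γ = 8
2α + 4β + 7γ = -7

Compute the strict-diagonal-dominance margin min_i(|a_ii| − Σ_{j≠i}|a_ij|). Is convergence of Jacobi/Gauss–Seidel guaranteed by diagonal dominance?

-2

row 1: |9| − (4+4) = 1
row 2: |-3| − (1+4) = -2
row 3: |7| − (2+4) = 1
minimum over rows = -2 → not strictly diagonally dominant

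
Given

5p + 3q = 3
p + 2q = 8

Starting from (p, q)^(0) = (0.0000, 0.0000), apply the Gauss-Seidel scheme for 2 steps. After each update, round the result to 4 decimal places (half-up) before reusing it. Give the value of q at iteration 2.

4.8100

Iteration 1:
  p = (3 - (3)·0.0000) / (5) = 0.6000
  q = (8 - (1)·0.6000) / (2) = 3.7000
Iteration 2:
  p = (3 - (3)·3.7000) / (5) = -1.6200
  q = (8 - (1)·-1.6200) / (2) = 4.8100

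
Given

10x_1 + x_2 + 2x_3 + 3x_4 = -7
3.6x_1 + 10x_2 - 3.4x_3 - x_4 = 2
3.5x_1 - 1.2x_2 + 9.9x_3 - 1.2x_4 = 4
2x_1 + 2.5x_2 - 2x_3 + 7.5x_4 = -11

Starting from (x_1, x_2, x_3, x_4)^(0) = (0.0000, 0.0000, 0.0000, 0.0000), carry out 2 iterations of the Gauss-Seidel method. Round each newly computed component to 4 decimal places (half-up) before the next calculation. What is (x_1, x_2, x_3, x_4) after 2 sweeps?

Iteration 1:
  x_1 = (-7 - (1)·0.0000 - (2)·0.0000 - (3)·0.0000) / (10) = -0.7000
  x_2 = (2 - (3.6)·-0.7000 - (-3.4)·0.0000 - (-1)·0.0000) / (10) = 0.4520
  x_3 = (4 - (3.5)·-0.7000 - (-1.2)·0.4520 - (-1.2)·0.0000) / (9.9) = 0.7063
  x_4 = (-11 - (2)·-0.7000 - (2.5)·0.4520 - (-2)·0.7063) / (7.5) = -1.2423
Iteration 2:
  x_1 = (-7 - (1)·0.4520 - (2)·0.7063 - (3)·-1.2423) / (10) = -0.5138
  x_2 = (2 - (3.6)·-0.5138 - (-3.4)·0.7063 - (-1)·-1.2423) / (10) = 0.5009
  x_3 = (4 - (3.5)·-0.5138 - (-1.2)·0.5009 - (-1.2)·-1.2423) / (9.9) = 0.4958
  x_4 = (-11 - (2)·-0.5138 - (2.5)·0.5009 - (-2)·0.4958) / (7.5) = -1.3644

(-0.5138, 0.5009, 0.4958, -1.3644)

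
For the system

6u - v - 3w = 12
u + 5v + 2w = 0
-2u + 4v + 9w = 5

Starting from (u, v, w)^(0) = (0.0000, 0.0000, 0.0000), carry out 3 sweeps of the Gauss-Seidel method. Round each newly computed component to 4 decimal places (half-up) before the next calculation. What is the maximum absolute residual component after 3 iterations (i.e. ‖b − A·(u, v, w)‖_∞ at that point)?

0.1881

Iteration 1:
  u = (12 - (-1)·0.0000 - (-3)·0.0000) / (6) = 2.0000
  v = (0 - (1)·2.0000 - (2)·0.0000) / (5) = -0.4000
  w = (5 - (-2)·2.0000 - (4)·-0.4000) / (9) = 1.1778
Iteration 2:
  u = (12 - (-1)·-0.4000 - (-3)·1.1778) / (6) = 2.5222
  v = (0 - (1)·2.5222 - (2)·1.1778) / (5) = -0.9756
  w = (5 - (-2)·2.5222 - (4)·-0.9756) / (9) = 1.5496
Iteration 3:
  u = (12 - (-1)·-0.9756 - (-3)·1.5496) / (6) = 2.6122
  v = (0 - (1)·2.6122 - (2)·1.5496) / (5) = -1.1423
  w = (5 - (-2)·2.6122 - (4)·-1.1423) / (9) = 1.6437
Residual b − A·x = (0.1156, -0.1881, 0.0003); ∞-norm = 0.1881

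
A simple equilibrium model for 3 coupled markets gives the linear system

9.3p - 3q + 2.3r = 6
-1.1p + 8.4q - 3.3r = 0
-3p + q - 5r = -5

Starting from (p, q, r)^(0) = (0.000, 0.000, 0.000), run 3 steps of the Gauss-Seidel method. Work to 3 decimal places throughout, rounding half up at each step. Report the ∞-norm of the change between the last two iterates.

Iteration 1:
  p = (6 - (-3)·0.000 - (2.3)·0.000) / (9.3) = 0.645
  q = (0 - (-1.1)·0.645 - (-3.3)·0.000) / (8.4) = 0.084
  r = (-5 - (-3)·0.645 - (1)·0.084) / (-5) = 0.630
Iteration 2:
  p = (6 - (-3)·0.084 - (2.3)·0.630) / (9.3) = 0.516
  q = (0 - (-1.1)·0.516 - (-3.3)·0.630) / (8.4) = 0.315
  r = (-5 - (-3)·0.516 - (1)·0.315) / (-5) = 0.753
Iteration 3:
  p = (6 - (-3)·0.315 - (2.3)·0.753) / (9.3) = 0.561
  q = (0 - (-1.1)·0.561 - (-3.3)·0.753) / (8.4) = 0.369
  r = (-5 - (-3)·0.561 - (1)·0.369) / (-5) = 0.737
Change: (0.045, 0.054, -0.016) → max |·| = 0.054

0.054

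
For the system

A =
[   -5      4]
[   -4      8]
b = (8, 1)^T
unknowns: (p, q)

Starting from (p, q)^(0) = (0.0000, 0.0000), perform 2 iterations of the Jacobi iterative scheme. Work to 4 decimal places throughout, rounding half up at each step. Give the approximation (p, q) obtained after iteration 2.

(-1.5000, -0.6750)

Iteration 1:
  p = (8 - (4)·0.0000) / (-5) = -1.6000
  q = (1 - (-4)·0.0000) / (8) = 0.1250
Iteration 2:
  p = (8 - (4)·0.1250) / (-5) = -1.5000
  q = (1 - (-4)·-1.6000) / (8) = -0.6750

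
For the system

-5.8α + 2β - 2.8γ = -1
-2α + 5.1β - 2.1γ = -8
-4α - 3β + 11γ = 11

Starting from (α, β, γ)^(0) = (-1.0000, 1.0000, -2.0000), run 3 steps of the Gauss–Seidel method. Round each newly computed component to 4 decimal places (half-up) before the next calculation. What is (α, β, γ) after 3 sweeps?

Iteration 1:
  α = (-1 - (2)·1.0000 - (-2.8)·-2.0000) / (-5.8) = 1.4828
  β = (-8 - (-2)·1.4828 - (-2.1)·-2.0000) / (5.1) = -1.8107
  γ = (11 - (-4)·1.4828 - (-3)·-1.8107) / (11) = 1.0454
Iteration 2:
  α = (-1 - (2)·-1.8107 - (-2.8)·1.0454) / (-5.8) = -0.9566
  β = (-8 - (-2)·-0.9566 - (-2.1)·1.0454) / (5.1) = -1.5133
  γ = (11 - (-4)·-0.9566 - (-3)·-1.5133) / (11) = 0.2394
Iteration 3:
  α = (-1 - (2)·-1.5133 - (-2.8)·0.2394) / (-5.8) = -0.4650
  β = (-8 - (-2)·-0.4650 - (-2.1)·0.2394) / (5.1) = -1.6524
  γ = (11 - (-4)·-0.4650 - (-3)·-1.6524) / (11) = 0.3803

(-0.4650, -1.6524, 0.3803)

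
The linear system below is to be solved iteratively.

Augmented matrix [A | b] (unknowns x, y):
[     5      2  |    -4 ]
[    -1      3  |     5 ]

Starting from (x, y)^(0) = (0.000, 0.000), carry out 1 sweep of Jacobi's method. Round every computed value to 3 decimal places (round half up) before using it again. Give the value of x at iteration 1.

-0.800

Iteration 1:
  x = (-4 - (2)·0.000) / (5) = -0.800
  y = (5 - (-1)·0.000) / (3) = 1.667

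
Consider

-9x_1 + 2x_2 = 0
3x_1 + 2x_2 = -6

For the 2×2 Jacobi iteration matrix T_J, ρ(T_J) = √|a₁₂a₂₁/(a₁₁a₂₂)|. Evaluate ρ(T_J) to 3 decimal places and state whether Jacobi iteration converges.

a₁₂a₂₁/(a₁₁a₂₂) = (2)·(3) / ((-9)·(2)) = -0.333333
ρ = √|-0.333333| = √0.333333 = 0.577
ρ < 1, so Jacobi converges

0.577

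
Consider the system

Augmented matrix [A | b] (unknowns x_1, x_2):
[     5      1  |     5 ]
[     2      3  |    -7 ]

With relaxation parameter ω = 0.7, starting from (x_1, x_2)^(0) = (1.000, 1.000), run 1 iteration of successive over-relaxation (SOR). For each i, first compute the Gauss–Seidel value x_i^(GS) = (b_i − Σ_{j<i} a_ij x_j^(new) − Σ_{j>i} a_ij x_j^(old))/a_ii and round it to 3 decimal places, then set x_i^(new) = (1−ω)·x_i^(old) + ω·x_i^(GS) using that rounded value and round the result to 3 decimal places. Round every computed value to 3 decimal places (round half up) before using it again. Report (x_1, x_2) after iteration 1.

(0.860, -1.735)

Iteration 1:
  x_1: GS value = (5 - (1)·1.000) / (5) = 0.800;  x_1 ← (1−ω)·1.000 + ω·0.800 = 0.860
  x_2: GS value = (-7 - (2)·0.860) / (3) = -2.907;  x_2 ← (1−ω)·1.000 + ω·-2.907 = -1.735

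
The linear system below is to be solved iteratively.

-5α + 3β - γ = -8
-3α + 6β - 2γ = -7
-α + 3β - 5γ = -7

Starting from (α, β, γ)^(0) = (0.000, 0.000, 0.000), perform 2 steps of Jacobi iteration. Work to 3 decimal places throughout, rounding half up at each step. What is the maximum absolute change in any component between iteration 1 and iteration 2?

Iteration 1:
  α = (-8 - (3)·0.000 - (-1)·0.000) / (-5) = 1.600
  β = (-7 - (-3)·0.000 - (-2)·0.000) / (6) = -1.167
  γ = (-7 - (-1)·0.000 - (3)·0.000) / (-5) = 1.400
Iteration 2:
  α = (-8 - (3)·-1.167 - (-1)·1.400) / (-5) = 0.620
  β = (-7 - (-3)·1.600 - (-2)·1.400) / (6) = 0.100
  γ = (-7 - (-1)·1.600 - (3)·-1.167) / (-5) = 0.380
Change: (-0.980, 1.267, -1.020) → max |·| = 1.267

1.267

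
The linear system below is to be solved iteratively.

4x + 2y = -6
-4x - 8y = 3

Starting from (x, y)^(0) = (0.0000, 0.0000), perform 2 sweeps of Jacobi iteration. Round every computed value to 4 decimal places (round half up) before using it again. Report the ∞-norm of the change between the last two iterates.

Iteration 1:
  x = (-6 - (2)·0.0000) / (4) = -1.5000
  y = (3 - (-4)·0.0000) / (-8) = -0.3750
Iteration 2:
  x = (-6 - (2)·-0.3750) / (4) = -1.3125
  y = (3 - (-4)·-1.5000) / (-8) = 0.3750
Change: (0.1875, 0.7500) → max |·| = 0.7500

0.7500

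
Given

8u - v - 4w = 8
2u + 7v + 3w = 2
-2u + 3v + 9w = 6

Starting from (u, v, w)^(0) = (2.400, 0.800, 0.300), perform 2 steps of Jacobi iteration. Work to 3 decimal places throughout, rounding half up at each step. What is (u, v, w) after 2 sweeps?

(1.400, -0.471, 1.121)

Iteration 1:
  u = (8 - (-1)·0.800 - (-4)·0.300) / (8) = 1.250
  v = (2 - (2)·2.400 - (3)·0.300) / (7) = -0.529
  w = (6 - (-2)·2.400 - (3)·0.800) / (9) = 0.933
Iteration 2:
  u = (8 - (-1)·-0.529 - (-4)·0.933) / (8) = 1.400
  v = (2 - (2)·1.250 - (3)·0.933) / (7) = -0.471
  w = (6 - (-2)·1.250 - (3)·-0.529) / (9) = 1.121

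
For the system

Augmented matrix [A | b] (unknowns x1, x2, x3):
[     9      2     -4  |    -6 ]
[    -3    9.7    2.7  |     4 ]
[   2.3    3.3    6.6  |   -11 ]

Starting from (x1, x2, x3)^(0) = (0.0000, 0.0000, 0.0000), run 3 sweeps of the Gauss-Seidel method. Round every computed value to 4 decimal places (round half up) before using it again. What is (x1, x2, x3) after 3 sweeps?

Iteration 1:
  x1 = (-6 - (2)·0.0000 - (-4)·0.0000) / (9) = -0.6667
  x2 = (4 - (-3)·-0.6667 - (2.7)·0.0000) / (9.7) = 0.2062
  x3 = (-11 - (2.3)·-0.6667 - (3.3)·0.2062) / (6.6) = -1.5374
Iteration 2:
  x1 = (-6 - (2)·0.2062 - (-4)·-1.5374) / (9) = -1.3958
  x2 = (4 - (-3)·-1.3958 - (2.7)·-1.5374) / (9.7) = 0.4086
  x3 = (-11 - (2.3)·-1.3958 - (3.3)·0.4086) / (6.6) = -1.3846
Iteration 3:
  x1 = (-6 - (2)·0.4086 - (-4)·-1.3846) / (9) = -1.3728
  x2 = (4 - (-3)·-1.3728 - (2.7)·-1.3846) / (9.7) = 0.3732
  x3 = (-11 - (2.3)·-1.3728 - (3.3)·0.3732) / (6.6) = -1.3749

(-1.3728, 0.3732, -1.3749)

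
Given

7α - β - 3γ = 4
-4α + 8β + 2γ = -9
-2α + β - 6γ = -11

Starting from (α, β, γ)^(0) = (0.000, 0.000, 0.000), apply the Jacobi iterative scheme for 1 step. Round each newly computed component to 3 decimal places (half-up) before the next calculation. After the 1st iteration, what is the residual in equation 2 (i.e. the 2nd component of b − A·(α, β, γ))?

-1.382

Iteration 1:
  α = (4 - (-1)·0.000 - (-3)·0.000) / (7) = 0.571
  β = (-9 - (-4)·0.000 - (2)·0.000) / (8) = -1.125
  γ = (-11 - (-2)·0.000 - (1)·0.000) / (-6) = 1.833
Residual b − A·x = (4.377, -1.382, 2.265)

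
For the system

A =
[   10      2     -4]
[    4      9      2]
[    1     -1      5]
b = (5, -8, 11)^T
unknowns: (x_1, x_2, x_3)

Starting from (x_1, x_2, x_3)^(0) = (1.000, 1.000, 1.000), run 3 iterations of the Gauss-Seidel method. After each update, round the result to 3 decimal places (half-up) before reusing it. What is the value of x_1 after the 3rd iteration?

Iteration 1:
  x_1 = (5 - (2)·1.000 - (-4)·1.000) / (10) = 0.700
  x_2 = (-8 - (4)·0.700 - (2)·1.000) / (9) = -1.422
  x_3 = (11 - (1)·0.700 - (-1)·-1.422) / (5) = 1.776
Iteration 2:
  x_1 = (5 - (2)·-1.422 - (-4)·1.776) / (10) = 1.495
  x_2 = (-8 - (4)·1.495 - (2)·1.776) / (9) = -1.948
  x_3 = (11 - (1)·1.495 - (-1)·-1.948) / (5) = 1.511
Iteration 3:
  x_1 = (5 - (2)·-1.948 - (-4)·1.511) / (10) = 1.494
  x_2 = (-8 - (4)·1.494 - (2)·1.511) / (9) = -1.889
  x_3 = (11 - (1)·1.494 - (-1)·-1.889) / (5) = 1.523

1.494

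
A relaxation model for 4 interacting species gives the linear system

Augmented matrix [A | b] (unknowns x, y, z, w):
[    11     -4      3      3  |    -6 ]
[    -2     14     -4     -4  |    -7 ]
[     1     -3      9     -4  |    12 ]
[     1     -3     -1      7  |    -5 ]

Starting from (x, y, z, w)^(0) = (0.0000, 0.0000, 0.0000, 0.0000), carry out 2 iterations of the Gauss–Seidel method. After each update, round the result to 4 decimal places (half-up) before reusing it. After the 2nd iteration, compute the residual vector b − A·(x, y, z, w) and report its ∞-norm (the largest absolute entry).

0.9497

Iteration 1:
  x = (-6 - (-4)·0.0000 - (3)·0.0000 - (3)·0.0000) / (11) = -0.5455
  y = (-7 - (-2)·-0.5455 - (-4)·0.0000 - (-4)·0.0000) / (14) = -0.5779
  z = (12 - (1)·-0.5455 - (-3)·-0.5779 - (-4)·0.0000) / (9) = 1.2013
  w = (-5 - (1)·-0.5455 - (-3)·-0.5779 - (-1)·1.2013) / (7) = -0.7124
Iteration 2:
  x = (-6 - (-4)·-0.5779 - (3)·1.2013 - (3)·-0.7124) / (11) = -0.8889
  y = (-7 - (-2)·-0.8889 - (-4)·1.2013 - (-4)·-0.7124) / (14) = -0.4873
  z = (12 - (1)·-0.8889 - (-3)·-0.4873 - (-4)·-0.7124) / (9) = 0.9530
  w = (-5 - (1)·-0.8889 - (-3)·-0.4873 - (-1)·0.9530) / (7) = -0.6600
Residual b − A·x = (0.9497, -0.7836, 0.2100, 0.0000); ∞-norm = 0.9497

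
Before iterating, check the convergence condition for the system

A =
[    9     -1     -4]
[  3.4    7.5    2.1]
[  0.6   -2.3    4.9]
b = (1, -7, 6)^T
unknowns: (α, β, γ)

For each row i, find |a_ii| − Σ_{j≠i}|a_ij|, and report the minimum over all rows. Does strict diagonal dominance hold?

2

row 1: |9| − (1+4) = 4
row 2: |7.5| − (3.4+2.1) = 2
row 3: |4.9| − (0.6+2.3) = 2
minimum over rows = 2 → strictly diagonally dominant (convergence guaranteed)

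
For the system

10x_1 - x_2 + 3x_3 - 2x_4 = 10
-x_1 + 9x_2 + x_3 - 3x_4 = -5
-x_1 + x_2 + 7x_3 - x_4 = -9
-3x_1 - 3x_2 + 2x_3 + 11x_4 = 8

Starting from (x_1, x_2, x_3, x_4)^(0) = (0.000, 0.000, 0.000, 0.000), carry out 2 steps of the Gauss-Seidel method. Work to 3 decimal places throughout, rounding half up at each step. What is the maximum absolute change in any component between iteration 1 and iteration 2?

Iteration 1:
  x_1 = (10 - (-1)·0.000 - (3)·0.000 - (-2)·0.000) / (10) = 1.000
  x_2 = (-5 - (-1)·1.000 - (1)·0.000 - (-3)·0.000) / (9) = -0.444
  x_3 = (-9 - (-1)·1.000 - (1)·-0.444 - (-1)·0.000) / (7) = -1.079
  x_4 = (8 - (-3)·1.000 - (-3)·-0.444 - (2)·-1.079) / (11) = 1.075
Iteration 2:
  x_1 = (10 - (-1)·-0.444 - (3)·-1.079 - (-2)·1.075) / (10) = 1.494
  x_2 = (-5 - (-1)·1.494 - (1)·-1.079 - (-3)·1.075) / (9) = 0.089
  x_3 = (-9 - (-1)·1.494 - (1)·0.089 - (-1)·1.075) / (7) = -0.931
  x_4 = (8 - (-3)·1.494 - (-3)·0.089 - (2)·-0.931) / (11) = 1.328
Change: (0.494, 0.533, 0.148, 0.253) → max |·| = 0.533

0.533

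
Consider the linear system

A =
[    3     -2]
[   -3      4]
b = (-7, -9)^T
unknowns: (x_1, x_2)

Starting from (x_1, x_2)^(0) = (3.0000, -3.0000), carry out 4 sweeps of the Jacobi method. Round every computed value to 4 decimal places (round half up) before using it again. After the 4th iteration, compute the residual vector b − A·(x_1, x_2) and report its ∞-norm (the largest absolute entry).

Iteration 1:
  x_1 = (-7 - (-2)·-3.0000) / (3) = -4.3333
  x_2 = (-9 - (-3)·3.0000) / (4) = 0.0000
Iteration 2:
  x_1 = (-7 - (-2)·0.0000) / (3) = -2.3333
  x_2 = (-9 - (-3)·-4.3333) / (4) = -5.5000
Iteration 3:
  x_1 = (-7 - (-2)·-5.5000) / (3) = -6.0000
  x_2 = (-9 - (-3)·-2.3333) / (4) = -4.0000
Iteration 4:
  x_1 = (-7 - (-2)·-4.0000) / (3) = -5.0000
  x_2 = (-9 - (-3)·-6.0000) / (4) = -6.7500
Residual b − A·x = (-5.5000, 3.0000); ∞-norm = 5.5000

5.5000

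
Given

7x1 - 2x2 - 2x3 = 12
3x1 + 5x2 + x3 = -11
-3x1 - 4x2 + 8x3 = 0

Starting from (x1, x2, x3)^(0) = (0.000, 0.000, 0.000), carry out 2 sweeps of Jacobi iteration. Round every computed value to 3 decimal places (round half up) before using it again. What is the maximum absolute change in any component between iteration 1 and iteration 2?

Iteration 1:
  x1 = (12 - (-2)·0.000 - (-2)·0.000) / (7) = 1.714
  x2 = (-11 - (3)·0.000 - (1)·0.000) / (5) = -2.200
  x3 = (0 - (-3)·0.000 - (-4)·0.000) / (8) = 0.000
Iteration 2:
  x1 = (12 - (-2)·-2.200 - (-2)·0.000) / (7) = 1.086
  x2 = (-11 - (3)·1.714 - (1)·0.000) / (5) = -3.228
  x3 = (0 - (-3)·1.714 - (-4)·-2.200) / (8) = -0.457
Change: (-0.628, -1.028, -0.457) → max |·| = 1.028

1.028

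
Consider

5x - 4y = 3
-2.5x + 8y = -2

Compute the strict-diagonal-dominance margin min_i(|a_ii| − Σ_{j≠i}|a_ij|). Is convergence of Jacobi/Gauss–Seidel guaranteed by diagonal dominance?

1

row 1: |5| − (4) = 1
row 2: |8| − (2.5) = 5.5
minimum over rows = 1 → strictly diagonally dominant (convergence guaranteed)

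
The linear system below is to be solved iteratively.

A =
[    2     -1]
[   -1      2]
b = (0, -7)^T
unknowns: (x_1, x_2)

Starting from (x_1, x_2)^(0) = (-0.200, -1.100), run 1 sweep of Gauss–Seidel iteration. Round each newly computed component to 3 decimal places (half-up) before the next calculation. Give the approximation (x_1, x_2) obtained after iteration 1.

Iteration 1:
  x_1 = (0 - (-1)·-1.100) / (2) = -0.550
  x_2 = (-7 - (-1)·-0.550) / (2) = -3.775

(-0.550, -3.775)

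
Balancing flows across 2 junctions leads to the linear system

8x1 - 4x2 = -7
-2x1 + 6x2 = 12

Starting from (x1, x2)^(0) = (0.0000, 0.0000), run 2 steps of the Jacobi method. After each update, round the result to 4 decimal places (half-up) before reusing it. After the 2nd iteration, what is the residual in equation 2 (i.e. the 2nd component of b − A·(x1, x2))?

2.0002

Iteration 1:
  x1 = (-7 - (-4)·0.0000) / (8) = -0.8750
  x2 = (12 - (-2)·0.0000) / (6) = 2.0000
Iteration 2:
  x1 = (-7 - (-4)·2.0000) / (8) = 0.1250
  x2 = (12 - (-2)·-0.8750) / (6) = 1.7083
Residual b − A·x = (-1.1668, 2.0002)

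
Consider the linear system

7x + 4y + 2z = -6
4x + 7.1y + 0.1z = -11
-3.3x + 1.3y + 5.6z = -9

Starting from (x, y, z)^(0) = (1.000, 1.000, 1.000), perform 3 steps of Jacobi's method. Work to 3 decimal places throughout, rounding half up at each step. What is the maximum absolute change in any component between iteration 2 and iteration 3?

Iteration 1:
  x = (-6 - (4)·1.000 - (2)·1.000) / (7) = -1.714
  y = (-11 - (4)·1.000 - (0.1)·1.000) / (7.1) = -2.127
  z = (-9 - (-3.3)·1.000 - (1.3)·1.000) / (5.6) = -1.250
Iteration 2:
  x = (-6 - (4)·-2.127 - (2)·-1.250) / (7) = 0.715
  y = (-11 - (4)·-1.714 - (0.1)·-1.250) / (7.1) = -0.566
  z = (-9 - (-3.3)·-1.714 - (1.3)·-2.127) / (5.6) = -2.123
Iteration 3:
  x = (-6 - (4)·-0.566 - (2)·-2.123) / (7) = 0.073
  y = (-11 - (4)·0.715 - (0.1)·-2.123) / (7.1) = -1.922
  z = (-9 - (-3.3)·0.715 - (1.3)·-0.566) / (5.6) = -1.054
Change: (-0.642, -1.356, 1.069) → max |·| = 1.356

1.356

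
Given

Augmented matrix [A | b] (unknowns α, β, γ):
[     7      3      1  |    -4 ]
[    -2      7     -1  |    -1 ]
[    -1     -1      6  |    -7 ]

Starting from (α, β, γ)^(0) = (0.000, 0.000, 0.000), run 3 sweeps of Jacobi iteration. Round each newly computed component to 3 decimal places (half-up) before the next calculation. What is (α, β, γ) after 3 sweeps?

(-0.185, -0.425, -1.303)

Iteration 1:
  α = (-4 - (3)·0.000 - (1)·0.000) / (7) = -0.571
  β = (-1 - (-2)·0.000 - (-1)·0.000) / (7) = -0.143
  γ = (-7 - (-1)·0.000 - (-1)·0.000) / (6) = -1.167
Iteration 2:
  α = (-4 - (3)·-0.143 - (1)·-1.167) / (7) = -0.343
  β = (-1 - (-2)·-0.571 - (-1)·-1.167) / (7) = -0.473
  γ = (-7 - (-1)·-0.571 - (-1)·-0.143) / (6) = -1.286
Iteration 3:
  α = (-4 - (3)·-0.473 - (1)·-1.286) / (7) = -0.185
  β = (-1 - (-2)·-0.343 - (-1)·-1.286) / (7) = -0.425
  γ = (-7 - (-1)·-0.343 - (-1)·-0.473) / (6) = -1.303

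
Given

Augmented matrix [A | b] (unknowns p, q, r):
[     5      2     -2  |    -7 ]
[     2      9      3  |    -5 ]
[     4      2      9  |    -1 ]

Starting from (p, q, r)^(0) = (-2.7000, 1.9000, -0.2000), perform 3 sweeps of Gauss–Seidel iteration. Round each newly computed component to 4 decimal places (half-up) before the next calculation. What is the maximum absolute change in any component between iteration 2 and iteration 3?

0.1090

Iteration 1:
  p = (-7 - (2)·1.9000 - (-2)·-0.2000) / (5) = -2.2400
  q = (-5 - (2)·-2.2400 - (3)·-0.2000) / (9) = 0.0089
  r = (-1 - (4)·-2.2400 - (2)·0.0089) / (9) = 0.8825
Iteration 2:
  p = (-7 - (2)·0.0089 - (-2)·0.8825) / (5) = -1.0506
  q = (-5 - (2)·-1.0506 - (3)·0.8825) / (9) = -0.6163
  r = (-1 - (4)·-1.0506 - (2)·-0.6163) / (9) = 0.4928
Iteration 3:
  p = (-7 - (2)·-0.6163 - (-2)·0.4928) / (5) = -0.9564
  q = (-5 - (2)·-0.9564 - (3)·0.4928) / (9) = -0.5073
  r = (-1 - (4)·-0.9564 - (2)·-0.5073) / (9) = 0.4267
Change: (0.0942, 0.1090, -0.0661) → max |·| = 0.1090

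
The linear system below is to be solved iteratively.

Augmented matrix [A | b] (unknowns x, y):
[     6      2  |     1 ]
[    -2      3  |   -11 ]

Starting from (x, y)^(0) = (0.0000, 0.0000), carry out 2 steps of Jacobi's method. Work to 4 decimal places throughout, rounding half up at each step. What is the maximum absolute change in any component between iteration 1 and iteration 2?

1.2222

Iteration 1:
  x = (1 - (2)·0.0000) / (6) = 0.1667
  y = (-11 - (-2)·0.0000) / (3) = -3.6667
Iteration 2:
  x = (1 - (2)·-3.6667) / (6) = 1.3889
  y = (-11 - (-2)·0.1667) / (3) = -3.5555
Change: (1.2222, 0.1112) → max |·| = 1.2222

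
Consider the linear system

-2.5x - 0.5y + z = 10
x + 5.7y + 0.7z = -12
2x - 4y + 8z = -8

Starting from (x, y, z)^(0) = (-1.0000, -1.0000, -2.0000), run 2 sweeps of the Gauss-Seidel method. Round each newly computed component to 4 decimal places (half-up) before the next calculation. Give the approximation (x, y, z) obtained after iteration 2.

Iteration 1:
  x = (10 - (-0.5)·-1.0000 - (1)·-2.0000) / (-2.5) = -4.6000
  y = (-12 - (1)·-4.6000 - (0.7)·-2.0000) / (5.7) = -1.0526
  z = (-8 - (2)·-4.6000 - (-4)·-1.0526) / (8) = -0.3763
Iteration 2:
  x = (10 - (-0.5)·-1.0526 - (1)·-0.3763) / (-2.5) = -3.9400
  y = (-12 - (1)·-3.9400 - (0.7)·-0.3763) / (5.7) = -1.3678
  z = (-8 - (2)·-3.9400 - (-4)·-1.3678) / (8) = -0.6989

(-3.9400, -1.3678, -0.6989)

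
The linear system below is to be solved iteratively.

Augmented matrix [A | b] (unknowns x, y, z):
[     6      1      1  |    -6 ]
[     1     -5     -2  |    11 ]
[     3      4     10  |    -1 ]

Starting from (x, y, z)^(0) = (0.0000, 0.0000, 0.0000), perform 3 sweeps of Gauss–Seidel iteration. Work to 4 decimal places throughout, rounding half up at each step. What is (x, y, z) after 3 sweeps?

(-0.7407, -2.8550, 1.2642)

Iteration 1:
  x = (-6 - (1)·0.0000 - (1)·0.0000) / (6) = -1.0000
  y = (11 - (1)·-1.0000 - (-2)·0.0000) / (-5) = -2.4000
  z = (-1 - (3)·-1.0000 - (4)·-2.4000) / (10) = 1.1600
Iteration 2:
  x = (-6 - (1)·-2.4000 - (1)·1.1600) / (6) = -0.7933
  y = (11 - (1)·-0.7933 - (-2)·1.1600) / (-5) = -2.8227
  z = (-1 - (3)·-0.7933 - (4)·-2.8227) / (10) = 1.2671
Iteration 3:
  x = (-6 - (1)·-2.8227 - (1)·1.2671) / (6) = -0.7407
  y = (11 - (1)·-0.7407 - (-2)·1.2671) / (-5) = -2.8550
  z = (-1 - (3)·-0.7407 - (4)·-2.8550) / (10) = 1.2642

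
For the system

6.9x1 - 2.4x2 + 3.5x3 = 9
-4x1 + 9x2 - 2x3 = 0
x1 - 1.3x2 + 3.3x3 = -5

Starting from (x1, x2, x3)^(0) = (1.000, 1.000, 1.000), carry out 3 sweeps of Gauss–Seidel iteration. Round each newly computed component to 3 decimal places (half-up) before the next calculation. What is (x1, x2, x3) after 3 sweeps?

(2.538, 0.694, -2.011)

Iteration 1:
  x1 = (9 - (-2.4)·1.000 - (3.5)·1.000) / (6.9) = 1.145
  x2 = (0 - (-4)·1.145 - (-2)·1.000) / (9) = 0.731
  x3 = (-5 - (1)·1.145 - (-1.3)·0.731) / (3.3) = -1.574
Iteration 2:
  x1 = (9 - (-2.4)·0.731 - (3.5)·-1.574) / (6.9) = 2.357
  x2 = (0 - (-4)·2.357 - (-2)·-1.574) / (9) = 0.698
  x3 = (-5 - (1)·2.357 - (-1.3)·0.698) / (3.3) = -1.954
Iteration 3:
  x1 = (9 - (-2.4)·0.698 - (3.5)·-1.954) / (6.9) = 2.538
  x2 = (0 - (-4)·2.538 - (-2)·-1.954) / (9) = 0.694
  x3 = (-5 - (1)·2.538 - (-1.3)·0.694) / (3.3) = -2.011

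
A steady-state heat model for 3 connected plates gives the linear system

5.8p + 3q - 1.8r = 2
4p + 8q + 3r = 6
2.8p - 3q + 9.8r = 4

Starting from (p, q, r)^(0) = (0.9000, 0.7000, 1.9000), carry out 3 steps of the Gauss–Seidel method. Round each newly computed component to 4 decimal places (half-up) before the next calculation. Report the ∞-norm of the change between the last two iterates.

Iteration 1:
  p = (2 - (3)·0.7000 - (-1.8)·1.9000) / (5.8) = 0.5724
  q = (6 - (4)·0.5724 - (3)·1.9000) / (8) = -0.2487
  r = (4 - (2.8)·0.5724 - (-3)·-0.2487) / (9.8) = 0.1685
Iteration 2:
  p = (2 - (3)·-0.2487 - (-1.8)·0.1685) / (5.8) = 0.5258
  q = (6 - (4)·0.5258 - (3)·0.1685) / (8) = 0.4239
  r = (4 - (2.8)·0.5258 - (-3)·0.4239) / (9.8) = 0.3877
Iteration 3:
  p = (2 - (3)·0.4239 - (-1.8)·0.3877) / (5.8) = 0.2459
  q = (6 - (4)·0.2459 - (3)·0.3877) / (8) = 0.4817
  r = (4 - (2.8)·0.2459 - (-3)·0.4817) / (9.8) = 0.4854
Change: (-0.2799, 0.0578, 0.0977) → max |·| = 0.2799

0.2799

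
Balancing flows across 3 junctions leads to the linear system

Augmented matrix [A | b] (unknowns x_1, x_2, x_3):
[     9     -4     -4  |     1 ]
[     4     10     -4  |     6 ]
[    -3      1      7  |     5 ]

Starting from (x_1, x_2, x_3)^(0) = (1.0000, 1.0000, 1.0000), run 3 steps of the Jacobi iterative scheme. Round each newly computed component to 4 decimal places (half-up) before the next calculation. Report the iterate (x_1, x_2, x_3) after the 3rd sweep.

Iteration 1:
  x_1 = (1 - (-4)·1.0000 - (-4)·1.0000) / (9) = 1.0000
  x_2 = (6 - (4)·1.0000 - (-4)·1.0000) / (10) = 0.6000
  x_3 = (5 - (-3)·1.0000 - (1)·1.0000) / (7) = 1.0000
Iteration 2:
  x_1 = (1 - (-4)·0.6000 - (-4)·1.0000) / (9) = 0.8222
  x_2 = (6 - (4)·1.0000 - (-4)·1.0000) / (10) = 0.6000
  x_3 = (5 - (-3)·1.0000 - (1)·0.6000) / (7) = 1.0571
Iteration 3:
  x_1 = (1 - (-4)·0.6000 - (-4)·1.0571) / (9) = 0.8476
  x_2 = (6 - (4)·0.8222 - (-4)·1.0571) / (10) = 0.6940
  x_3 = (5 - (-3)·0.8222 - (1)·0.6000) / (7) = 0.9809

(0.8476, 0.6940, 0.9809)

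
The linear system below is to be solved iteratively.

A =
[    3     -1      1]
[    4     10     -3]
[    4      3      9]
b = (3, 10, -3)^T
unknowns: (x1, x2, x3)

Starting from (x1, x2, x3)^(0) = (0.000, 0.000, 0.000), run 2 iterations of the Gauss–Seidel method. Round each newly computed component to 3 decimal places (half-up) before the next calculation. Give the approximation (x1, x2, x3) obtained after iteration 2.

Iteration 1:
  x1 = (3 - (-1)·0.000 - (1)·0.000) / (3) = 1.000
  x2 = (10 - (4)·1.000 - (-3)·0.000) / (10) = 0.600
  x3 = (-3 - (4)·1.000 - (3)·0.600) / (9) = -0.978
Iteration 2:
  x1 = (3 - (-1)·0.600 - (1)·-0.978) / (3) = 1.526
  x2 = (10 - (4)·1.526 - (-3)·-0.978) / (10) = 0.096
  x3 = (-3 - (4)·1.526 - (3)·0.096) / (9) = -1.044

(1.526, 0.096, -1.044)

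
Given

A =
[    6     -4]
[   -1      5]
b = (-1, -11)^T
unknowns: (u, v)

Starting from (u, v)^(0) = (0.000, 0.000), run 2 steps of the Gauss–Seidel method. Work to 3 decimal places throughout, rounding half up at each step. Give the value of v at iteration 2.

-2.531

Iteration 1:
  u = (-1 - (-4)·0.000) / (6) = -0.167
  v = (-11 - (-1)·-0.167) / (5) = -2.233
Iteration 2:
  u = (-1 - (-4)·-2.233) / (6) = -1.655
  v = (-11 - (-1)·-1.655) / (5) = -2.531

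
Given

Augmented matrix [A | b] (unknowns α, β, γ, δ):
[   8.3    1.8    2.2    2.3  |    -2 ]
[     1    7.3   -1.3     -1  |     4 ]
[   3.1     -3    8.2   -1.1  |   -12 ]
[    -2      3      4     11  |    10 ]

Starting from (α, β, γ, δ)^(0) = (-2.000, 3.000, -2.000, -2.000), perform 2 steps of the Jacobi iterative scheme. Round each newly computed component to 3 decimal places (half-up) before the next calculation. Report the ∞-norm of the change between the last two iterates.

Iteration 1:
  α = (-2 - (1.8)·3.000 - (2.2)·-2.000 - (2.3)·-2.000) / (8.3) = 0.193
  β = (4 - (1)·-2.000 - (-1.3)·-2.000 - (-1)·-2.000) / (7.3) = 0.192
  γ = (-12 - (3.1)·-2.000 - (-3)·3.000 - (-1.1)·-2.000) / (8.2) = 0.122
  δ = (10 - (-2)·-2.000 - (3)·3.000 - (4)·-2.000) / (11) = 0.455
Iteration 2:
  α = (-2 - (1.8)·0.192 - (2.2)·0.122 - (2.3)·0.455) / (8.3) = -0.441
  β = (4 - (1)·0.193 - (-1.3)·0.122 - (-1)·0.455) / (7.3) = 0.606
  γ = (-12 - (3.1)·0.193 - (-3)·0.192 - (-1.1)·0.455) / (8.2) = -1.405
  δ = (10 - (-2)·0.193 - (3)·0.192 - (4)·0.122) / (11) = 0.847
Change: (-0.634, 0.414, -1.527, 0.392) → max |·| = 1.527

1.527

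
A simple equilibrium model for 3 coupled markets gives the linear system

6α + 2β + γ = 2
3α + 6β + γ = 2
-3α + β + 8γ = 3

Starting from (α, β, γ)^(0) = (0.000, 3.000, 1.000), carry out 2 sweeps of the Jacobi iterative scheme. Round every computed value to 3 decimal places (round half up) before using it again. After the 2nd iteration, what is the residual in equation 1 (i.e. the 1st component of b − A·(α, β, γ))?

-1.210

Iteration 1:
  α = (2 - (2)·3.000 - (1)·1.000) / (6) = -0.833
  β = (2 - (3)·0.000 - (1)·1.000) / (6) = 0.167
  γ = (3 - (-3)·0.000 - (1)·3.000) / (8) = 0.000
Iteration 2:
  α = (2 - (2)·0.167 - (1)·0.000) / (6) = 0.278
  β = (2 - (3)·-0.833 - (1)·0.000) / (6) = 0.750
  γ = (3 - (-3)·-0.833 - (1)·0.167) / (8) = 0.042
Residual b − A·x = (-1.210, -3.376, 2.748)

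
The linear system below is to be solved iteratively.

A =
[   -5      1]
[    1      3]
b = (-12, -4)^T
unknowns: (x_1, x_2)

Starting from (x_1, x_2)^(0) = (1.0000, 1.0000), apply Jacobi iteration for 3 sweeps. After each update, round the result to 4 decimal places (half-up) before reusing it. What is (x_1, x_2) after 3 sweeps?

Iteration 1:
  x_1 = (-12 - (1)·1.0000) / (-5) = 2.6000
  x_2 = (-4 - (1)·1.0000) / (3) = -1.6667
Iteration 2:
  x_1 = (-12 - (1)·-1.6667) / (-5) = 2.0667
  x_2 = (-4 - (1)·2.6000) / (3) = -2.2000
Iteration 3:
  x_1 = (-12 - (1)·-2.2000) / (-5) = 1.9600
  x_2 = (-4 - (1)·2.0667) / (3) = -2.0222

(1.9600, -2.0222)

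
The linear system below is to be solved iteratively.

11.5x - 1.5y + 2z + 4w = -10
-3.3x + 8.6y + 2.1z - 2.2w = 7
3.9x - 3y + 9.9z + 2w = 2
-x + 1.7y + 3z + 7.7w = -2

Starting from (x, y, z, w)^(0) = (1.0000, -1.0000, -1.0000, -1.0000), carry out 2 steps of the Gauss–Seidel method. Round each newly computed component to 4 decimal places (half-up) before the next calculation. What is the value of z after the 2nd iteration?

0.6689

Iteration 1:
  x = (-10 - (-1.5)·-1.0000 - (2)·-1.0000 - (4)·-1.0000) / (11.5) = -0.4783
  y = (7 - (-3.3)·-0.4783 - (2.1)·-1.0000 - (-2.2)·-1.0000) / (8.6) = 0.6188
  z = (2 - (3.9)·-0.4783 - (-3)·0.6188 - (2)·-1.0000) / (9.9) = 0.7800
  w = (-2 - (-1)·-0.4783 - (1.7)·0.6188 - (3)·0.7800) / (7.7) = -0.7624
Iteration 2:
  x = (-10 - (-1.5)·0.6188 - (2)·0.7800 - (4)·-0.7624) / (11.5) = -0.6593
  y = (7 - (-3.3)·-0.6593 - (2.1)·0.7800 - (-2.2)·-0.7624) / (8.6) = 0.1755
  z = (2 - (3.9)·-0.6593 - (-3)·0.1755 - (2)·-0.7624) / (9.9) = 0.6689
  w = (-2 - (-1)·-0.6593 - (1.7)·0.1755 - (3)·0.6689) / (7.7) = -0.6447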